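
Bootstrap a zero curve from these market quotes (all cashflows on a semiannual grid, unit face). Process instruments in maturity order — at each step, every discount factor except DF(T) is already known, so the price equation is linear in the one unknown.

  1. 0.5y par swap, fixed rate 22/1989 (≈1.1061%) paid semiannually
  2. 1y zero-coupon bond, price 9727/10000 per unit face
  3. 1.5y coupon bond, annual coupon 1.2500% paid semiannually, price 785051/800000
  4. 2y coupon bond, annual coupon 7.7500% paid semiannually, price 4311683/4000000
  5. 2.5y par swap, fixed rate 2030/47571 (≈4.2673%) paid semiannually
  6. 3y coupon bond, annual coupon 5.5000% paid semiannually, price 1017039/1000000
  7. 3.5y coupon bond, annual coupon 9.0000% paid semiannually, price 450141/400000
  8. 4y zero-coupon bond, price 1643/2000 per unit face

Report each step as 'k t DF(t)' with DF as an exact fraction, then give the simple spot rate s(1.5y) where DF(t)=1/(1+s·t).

step 1 [0.5y] swap r/2=11/1989: DF=(1 − 11/1989·(0))/(1+11/1989) = 1989/2000 ≈ 0.994500
step 2 [1y] zero: DF = P = 9727/10000 ≈ 0.972700
step 3 [1.5y] bond c/2=1/160: DF=(785051/800000 − 1/160·(0.994500+0.972700))/(1+1/160) = 963/1000 ≈ 0.963000
step 4 [2y] bond c/2=31/800: DF=(4311683/4000000 − 31/800·(0.994500+0.972700+0.963000))/(1+31/800) = 2321/2500 ≈ 0.928400
step 5 [2.5y] swap r/2=1015/47571: DF=(1 − 1015/47571·(0.994500+0.972700+0.963000+0.928400))/(1+1015/47571) = 1797/2000 ≈ 0.898500
step 6 [3y] bond c/2=11/400: DF=(1017039/1000000 − 11/400·(0.994500+0.972700+0.963000+0.928400+0.898500))/(1+11/400) = 69/80 ≈ 0.862500
step 7 [3.5y] bond c/2=9/200: DF=(450141/400000 − 9/200·(0.994500+0.972700+0.963000+0.928400+0.898500+0.862500))/(1+9/200) = 8349/10000 ≈ 0.834900
step 8 [4y] zero: DF = P = 1643/2000 ≈ 0.821500

1 1/2 1989/2000
2 1 9727/10000
3 3/2 963/1000
4 2 2321/2500
5 5/2 1797/2000
6 3 69/80
7 7/2 8349/10000
8 4 1643/2000
s(1.5y) = (1/(963/1000) − 1)/(3/2) = 74/2889 ≈ 2.5614%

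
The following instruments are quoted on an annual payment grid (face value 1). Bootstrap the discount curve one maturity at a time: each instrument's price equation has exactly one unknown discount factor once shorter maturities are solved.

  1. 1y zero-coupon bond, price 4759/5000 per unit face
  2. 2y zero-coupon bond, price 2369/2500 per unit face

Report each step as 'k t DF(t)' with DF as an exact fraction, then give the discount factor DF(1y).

step 1 [1y] zero: DF = P = 4759/5000 ≈ 0.951800
step 2 [2y] zero: DF = P = 2369/2500 ≈ 0.947600

1 1 4759/5000
2 2 2369/2500
DF(1y) = 4759/5000 ≈ 0.951800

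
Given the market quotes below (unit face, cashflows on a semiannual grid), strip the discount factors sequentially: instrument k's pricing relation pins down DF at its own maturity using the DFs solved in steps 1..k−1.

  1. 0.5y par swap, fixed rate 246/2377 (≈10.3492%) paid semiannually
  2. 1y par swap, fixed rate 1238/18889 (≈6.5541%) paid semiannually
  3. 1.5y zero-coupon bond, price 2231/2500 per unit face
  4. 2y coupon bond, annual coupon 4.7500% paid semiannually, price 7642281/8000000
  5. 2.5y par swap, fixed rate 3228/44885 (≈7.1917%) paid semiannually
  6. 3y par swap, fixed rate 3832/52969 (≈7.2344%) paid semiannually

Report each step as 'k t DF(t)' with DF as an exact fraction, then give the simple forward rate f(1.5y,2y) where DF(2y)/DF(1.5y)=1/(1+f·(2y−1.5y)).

step 1 [0.5y] swap r/2=123/2377: DF=(1 − 123/2377·(0))/(1+123/2377) = 2377/2500 ≈ 0.950800
step 2 [1y] swap r/2=619/18889: DF=(1 − 619/18889·(0.950800))/(1+619/18889) = 9381/10000 ≈ 0.938100
step 3 [1.5y] zero: DF = P = 2231/2500 ≈ 0.892400
step 4 [2y] bond c/2=19/800: DF=(7642281/8000000 − 19/800·(0.950800+0.938100+0.892400))/(1+19/800) = 4343/5000 ≈ 0.868600
step 5 [2.5y] swap r/2=1614/44885: DF=(1 − 1614/44885·(0.950800+0.938100+0.892400+0.868600))/(1+1614/44885) = 4193/5000 ≈ 0.838600
step 6 [3y] swap r/2=1916/52969: DF=(1 − 1916/52969·(0.950800+0.938100+0.892400+0.868600+0.838600))/(1+1916/52969) = 2021/2500 ≈ 0.808400

1 1/2 2377/2500
2 1 9381/10000
3 3/2 2231/2500
4 2 4343/5000
5 5/2 4193/5000
6 3 2021/2500
f(1.5y,2y) = ((2231/2500)/(4343/5000) − 1)/(1/2) = 238/4343 ≈ 5.4801%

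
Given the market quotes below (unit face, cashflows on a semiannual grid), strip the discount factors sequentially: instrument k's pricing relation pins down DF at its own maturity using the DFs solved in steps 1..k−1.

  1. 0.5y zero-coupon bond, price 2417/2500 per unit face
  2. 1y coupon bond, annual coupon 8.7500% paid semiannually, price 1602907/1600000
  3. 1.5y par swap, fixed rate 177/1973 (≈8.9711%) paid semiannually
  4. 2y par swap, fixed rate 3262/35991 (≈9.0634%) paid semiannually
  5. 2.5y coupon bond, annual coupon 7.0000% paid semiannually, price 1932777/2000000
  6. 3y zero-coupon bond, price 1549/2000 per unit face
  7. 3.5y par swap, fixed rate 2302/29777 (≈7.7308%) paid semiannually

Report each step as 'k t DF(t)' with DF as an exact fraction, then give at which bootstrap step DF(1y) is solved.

step 1 [0.5y] zero: DF = P = 2417/2500 ≈ 0.966800
step 2 [1y] bond c/2=7/160: DF=(1602907/1600000 − 7/160·(0.966800))/(1+7/160) = 9193/10000 ≈ 0.919300
step 3 [1.5y] swap r/2=177/3946: DF=(1 − 177/3946·(0.966800+0.919300))/(1+177/3946) = 8761/10000 ≈ 0.876100
step 4 [2y] swap r/2=1631/35991: DF=(1 − 1631/35991·(0.966800+0.919300+0.876100))/(1+1631/35991) = 8369/10000 ≈ 0.836900
step 5 [2.5y] bond c/2=7/200: DF=(1932777/2000000 − 7/200·(0.966800+0.919300+0.876100+0.836900))/(1+7/200) = 203/250 ≈ 0.812000
step 6 [3y] zero: DF = P = 1549/2000 ≈ 0.774500
step 7 [3.5y] swap r/2=1151/29777: DF=(1 − 1151/29777·(0.966800+0.919300+0.876100+0.836900+0.812000+0.774500))/(1+1151/29777) = 3849/5000 ≈ 0.769800

1 1/2 2417/2500
2 1 9193/10000
3 3/2 8761/10000
4 2 8369/10000
5 5/2 203/250
6 3 1549/2000
7 7/2 3849/5000
DF(1y) is solved at step 2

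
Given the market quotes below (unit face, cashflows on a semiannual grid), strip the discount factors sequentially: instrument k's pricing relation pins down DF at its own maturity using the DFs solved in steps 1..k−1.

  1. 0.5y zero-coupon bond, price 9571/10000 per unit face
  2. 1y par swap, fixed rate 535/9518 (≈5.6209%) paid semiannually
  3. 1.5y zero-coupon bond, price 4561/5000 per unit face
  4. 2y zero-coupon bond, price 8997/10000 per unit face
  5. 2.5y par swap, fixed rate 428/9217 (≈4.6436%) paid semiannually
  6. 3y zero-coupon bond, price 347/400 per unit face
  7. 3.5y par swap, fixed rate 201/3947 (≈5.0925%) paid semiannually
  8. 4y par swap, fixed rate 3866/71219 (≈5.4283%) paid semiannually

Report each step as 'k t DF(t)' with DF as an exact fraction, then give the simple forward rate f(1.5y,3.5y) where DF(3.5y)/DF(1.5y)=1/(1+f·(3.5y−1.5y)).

step 1 [0.5y] zero: DF = P = 9571/10000 ≈ 0.957100
step 2 [1y] swap r/2=535/19036: DF=(1 − 535/19036·(0.957100))/(1+535/19036) = 1893/2000 ≈ 0.946500
step 3 [1.5y] zero: DF = P = 4561/5000 ≈ 0.912200
step 4 [2y] zero: DF = P = 8997/10000 ≈ 0.899700
step 5 [2.5y] swap r/2=214/9217: DF=(1 − 214/9217·(0.957100+0.946500+0.912200+0.899700))/(1+214/9217) = 893/1000 ≈ 0.893000
step 6 [3y] zero: DF = P = 347/400 ≈ 0.867500
step 7 [3.5y] swap r/2=201/7894: DF=(1 − 201/7894·(0.957100+0.946500+0.912200+0.899700+0.893000+0.867500))/(1+201/7894) = 1049/1250 ≈ 0.839200
step 8 [4y] swap r/2=1933/71219: DF=(1 − 1933/71219·(0.957100+0.946500+0.912200+0.899700+0.893000+0.867500+0.839200))/(1+1933/71219) = 8067/10000 ≈ 0.806700

1 1/2 9571/10000
2 1 1893/2000
3 3/2 4561/5000
4 2 8997/10000
5 5/2 893/1000
6 3 347/400
7 7/2 1049/1250
8 4 8067/10000
f(1.5y,3.5y) = ((4561/5000)/(1049/1250) − 1)/(2) = 365/8392 ≈ 4.3494%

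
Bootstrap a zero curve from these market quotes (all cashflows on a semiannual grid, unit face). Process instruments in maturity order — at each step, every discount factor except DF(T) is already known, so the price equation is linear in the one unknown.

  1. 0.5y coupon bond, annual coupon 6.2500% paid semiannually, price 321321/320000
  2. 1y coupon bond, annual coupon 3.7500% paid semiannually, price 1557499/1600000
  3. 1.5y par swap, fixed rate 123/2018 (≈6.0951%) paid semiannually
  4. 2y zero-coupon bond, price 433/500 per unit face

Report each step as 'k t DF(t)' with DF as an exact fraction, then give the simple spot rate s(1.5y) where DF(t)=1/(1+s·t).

step 1 [0.5y] bond c/2=1/32: DF=(321321/320000 − 1/32·(0))/(1+1/32) = 9737/10000 ≈ 0.973700
step 2 [1y] bond c/2=3/160: DF=(1557499/1600000 − 3/160·(0.973700))/(1+3/160) = 586/625 ≈ 0.937600
step 3 [1.5y] swap r/2=123/4036: DF=(1 − 123/4036·(0.973700+0.937600))/(1+123/4036) = 9139/10000 ≈ 0.913900
step 4 [2y] zero: DF = P = 433/500 ≈ 0.866000

1 1/2 9737/10000
2 1 586/625
3 3/2 9139/10000
4 2 433/500
s(1.5y) = (1/(9139/10000) − 1)/(3/2) = 574/9139 ≈ 6.2808%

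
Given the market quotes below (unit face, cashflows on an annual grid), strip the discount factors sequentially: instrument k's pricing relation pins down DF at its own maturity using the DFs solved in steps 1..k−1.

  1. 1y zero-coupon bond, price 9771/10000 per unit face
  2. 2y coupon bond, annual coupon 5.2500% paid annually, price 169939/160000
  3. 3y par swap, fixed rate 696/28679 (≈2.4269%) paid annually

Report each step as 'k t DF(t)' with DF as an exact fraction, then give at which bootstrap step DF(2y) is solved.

step 1 [1y] zero: DF = P = 9771/10000 ≈ 0.977100
step 2 [2y] bond c/1=21/400: DF=(169939/160000 − 21/400·(0.977100))/(1+21/400) = 2401/2500 ≈ 0.960400
step 3 [3y] swap r/1=696/28679: DF=(1 − 696/28679·(0.977100+0.960400))/(1+696/28679) = 1163/1250 ≈ 0.930400

1 1 9771/10000
2 2 2401/2500
3 3 1163/1250
DF(2y) is solved at step 2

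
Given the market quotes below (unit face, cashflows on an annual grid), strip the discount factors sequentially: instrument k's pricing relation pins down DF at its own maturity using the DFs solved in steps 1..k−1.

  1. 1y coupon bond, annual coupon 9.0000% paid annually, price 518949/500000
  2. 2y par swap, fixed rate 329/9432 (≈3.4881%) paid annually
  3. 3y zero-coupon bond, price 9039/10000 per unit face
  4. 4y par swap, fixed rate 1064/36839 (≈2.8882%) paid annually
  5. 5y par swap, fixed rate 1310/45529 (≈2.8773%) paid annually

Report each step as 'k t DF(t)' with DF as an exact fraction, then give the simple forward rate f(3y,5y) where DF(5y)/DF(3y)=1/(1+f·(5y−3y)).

1 1 4761/5000
2 2 4671/5000
3 3 9039/10000
4 4 1117/1250
5 5 869/1000
f(3y,5y) = ((9039/10000)/(869/1000) − 1)/(2) = 349/17380 ≈ 2.0081%

step 1 [1y] bond c/1=9/100: DF=(518949/500000 − 9/100·(0))/(1+9/100) = 4761/5000 ≈ 0.952200
step 2 [2y] swap r/1=329/9432: DF=(1 − 329/9432·(0.952200))/(1+329/9432) = 4671/5000 ≈ 0.934200
step 3 [3y] zero: DF = P = 9039/10000 ≈ 0.903900
step 4 [4y] swap r/1=1064/36839: DF=(1 − 1064/36839·(0.952200+0.934200+0.903900))/(1+1064/36839) = 1117/1250 ≈ 0.893600
step 5 [5y] swap r/1=1310/45529: DF=(1 − 1310/45529·(0.952200+0.934200+0.903900+0.893600))/(1+1310/45529) = 869/1000 ≈ 0.869000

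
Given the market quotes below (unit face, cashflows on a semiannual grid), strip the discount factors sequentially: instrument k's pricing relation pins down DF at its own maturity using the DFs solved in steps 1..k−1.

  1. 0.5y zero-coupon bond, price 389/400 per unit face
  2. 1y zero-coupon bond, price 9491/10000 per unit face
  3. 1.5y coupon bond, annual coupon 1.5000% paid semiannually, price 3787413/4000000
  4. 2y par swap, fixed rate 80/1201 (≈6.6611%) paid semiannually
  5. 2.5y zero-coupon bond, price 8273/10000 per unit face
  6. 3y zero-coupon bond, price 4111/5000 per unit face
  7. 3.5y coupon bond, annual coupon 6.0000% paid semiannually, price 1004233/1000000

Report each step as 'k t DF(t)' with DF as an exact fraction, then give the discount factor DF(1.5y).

1 1/2 389/400
2 1 9491/10000
3 3/2 1851/2000
4 2 219/250
5 5/2 8273/10000
6 3 4111/5000
7 7/2 1637/2000
DF(1.5y) = 1851/2000 ≈ 0.925500

step 1 [0.5y] zero: DF = P = 389/400 ≈ 0.972500
step 2 [1y] zero: DF = P = 9491/10000 ≈ 0.949100
step 3 [1.5y] bond c/2=3/400: DF=(3787413/4000000 − 3/400·(0.972500+0.949100))/(1+3/400) = 1851/2000 ≈ 0.925500
step 4 [2y] swap r/2=40/1201: DF=(1 − 40/1201·(0.972500+0.949100+0.925500))/(1+40/1201) = 219/250 ≈ 0.876000
step 5 [2.5y] zero: DF = P = 8273/10000 ≈ 0.827300
step 6 [3y] zero: DF = P = 4111/5000 ≈ 0.822200
step 7 [3.5y] bond c/2=3/100: DF=(1004233/1000000 − 3/100·(0.972500+0.949100+0.925500+0.876000+0.827300+0.822200))/(1+3/100) = 1637/2000 ≈ 0.818500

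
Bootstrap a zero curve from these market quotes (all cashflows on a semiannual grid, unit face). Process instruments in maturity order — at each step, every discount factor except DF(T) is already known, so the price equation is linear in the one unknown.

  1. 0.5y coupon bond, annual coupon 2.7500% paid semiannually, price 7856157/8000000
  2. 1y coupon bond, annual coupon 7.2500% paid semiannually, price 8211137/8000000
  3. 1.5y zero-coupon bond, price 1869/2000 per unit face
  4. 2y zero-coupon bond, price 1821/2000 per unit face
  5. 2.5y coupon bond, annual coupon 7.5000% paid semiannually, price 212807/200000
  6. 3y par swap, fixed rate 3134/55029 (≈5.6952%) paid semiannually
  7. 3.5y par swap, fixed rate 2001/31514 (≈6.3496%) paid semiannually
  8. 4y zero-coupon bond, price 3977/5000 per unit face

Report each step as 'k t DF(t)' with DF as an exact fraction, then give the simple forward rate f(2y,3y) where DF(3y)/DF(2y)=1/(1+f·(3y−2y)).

step 1 [0.5y] bond c/2=11/800: DF=(7856157/8000000 − 11/800·(0))/(1+11/800) = 9687/10000 ≈ 0.968700
step 2 [1y] bond c/2=29/800: DF=(8211137/8000000 − 29/800·(0.968700))/(1+29/800) = 4783/5000 ≈ 0.956600
step 3 [1.5y] zero: DF = P = 1869/2000 ≈ 0.934500
step 4 [2y] zero: DF = P = 1821/2000 ≈ 0.910500
step 5 [2.5y] bond c/2=3/80: DF=(212807/200000 − 3/80·(0.968700+0.956600+0.934500+0.910500))/(1+3/80) = 8893/10000 ≈ 0.889300
step 6 [3y] swap r/2=1567/55029: DF=(1 − 1567/55029·(0.968700+0.956600+0.934500+0.910500+0.889300))/(1+1567/55029) = 8433/10000 ≈ 0.843300
step 7 [3.5y] swap r/2=2001/63028: DF=(1 − 2001/63028·(0.968700+0.956600+0.934500+0.910500+0.889300+0.843300))/(1+2001/63028) = 7999/10000 ≈ 0.799900
step 8 [4y] zero: DF = P = 3977/5000 ≈ 0.795400

1 1/2 9687/10000
2 1 4783/5000
3 3/2 1869/2000
4 2 1821/2000
5 5/2 8893/10000
6 3 8433/10000
7 7/2 7999/10000
8 4 3977/5000
f(2y,3y) = ((1821/2000)/(8433/10000) − 1)/(1) = 224/2811 ≈ 7.9687%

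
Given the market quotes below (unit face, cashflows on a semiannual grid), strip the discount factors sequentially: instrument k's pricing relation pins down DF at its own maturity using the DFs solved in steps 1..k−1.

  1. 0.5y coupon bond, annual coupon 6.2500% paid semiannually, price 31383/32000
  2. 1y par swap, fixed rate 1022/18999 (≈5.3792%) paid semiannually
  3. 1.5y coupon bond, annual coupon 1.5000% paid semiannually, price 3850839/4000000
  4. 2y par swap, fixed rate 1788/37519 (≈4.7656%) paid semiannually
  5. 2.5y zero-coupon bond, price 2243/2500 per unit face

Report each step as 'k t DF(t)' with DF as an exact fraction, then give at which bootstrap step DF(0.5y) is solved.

step 1 [0.5y] bond c/2=1/32: DF=(31383/32000 − 1/32·(0))/(1+1/32) = 951/1000 ≈ 0.951000
step 2 [1y] swap r/2=511/18999: DF=(1 − 511/18999·(0.951000))/(1+511/18999) = 9489/10000 ≈ 0.948900
step 3 [1.5y] bond c/2=3/400: DF=(3850839/4000000 − 3/400·(0.951000+0.948900))/(1+3/400) = 4707/5000 ≈ 0.941400
step 4 [2y] swap r/2=894/37519: DF=(1 − 894/37519·(0.951000+0.948900+0.941400))/(1+894/37519) = 4553/5000 ≈ 0.910600
step 5 [2.5y] zero: DF = P = 2243/2500 ≈ 0.897200

1 1/2 951/1000
2 1 9489/10000
3 3/2 4707/5000
4 2 4553/5000
5 5/2 2243/2500
DF(0.5y) is solved at step 1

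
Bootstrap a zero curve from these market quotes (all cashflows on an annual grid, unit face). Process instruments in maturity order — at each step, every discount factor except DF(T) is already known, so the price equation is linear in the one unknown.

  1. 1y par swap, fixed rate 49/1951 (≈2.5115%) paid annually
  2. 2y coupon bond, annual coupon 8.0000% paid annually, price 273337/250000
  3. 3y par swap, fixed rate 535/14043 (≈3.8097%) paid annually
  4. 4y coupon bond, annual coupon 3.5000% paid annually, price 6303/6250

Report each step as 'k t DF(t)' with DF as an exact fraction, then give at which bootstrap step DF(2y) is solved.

step 1 [1y] swap r/1=49/1951: DF=(1 − 49/1951·(0))/(1+49/1951) = 1951/2000 ≈ 0.975500
step 2 [2y] bond c/1=2/25: DF=(273337/250000 − 2/25·(0.975500))/(1+2/25) = 9401/10000 ≈ 0.940100
step 3 [3y] swap r/1=535/14043: DF=(1 − 535/14043·(0.975500+0.940100))/(1+535/14043) = 893/1000 ≈ 0.893000
step 4 [4y] bond c/1=7/200: DF=(6303/6250 − 7/200·(0.975500+0.940100+0.893000))/(1+7/200) = 4397/5000 ≈ 0.879400

1 1 1951/2000
2 2 9401/10000
3 3 893/1000
4 4 4397/5000
DF(2y) is solved at step 2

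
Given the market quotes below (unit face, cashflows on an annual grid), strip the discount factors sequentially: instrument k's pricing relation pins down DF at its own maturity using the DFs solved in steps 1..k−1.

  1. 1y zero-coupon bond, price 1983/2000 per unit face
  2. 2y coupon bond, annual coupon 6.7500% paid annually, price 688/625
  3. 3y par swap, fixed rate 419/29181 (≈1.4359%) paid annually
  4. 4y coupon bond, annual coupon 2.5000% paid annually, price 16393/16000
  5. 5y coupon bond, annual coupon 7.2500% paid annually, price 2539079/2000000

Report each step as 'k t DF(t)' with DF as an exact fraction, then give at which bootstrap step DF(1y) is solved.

step 1 [1y] zero: DF = P = 1983/2000 ≈ 0.991500
step 2 [2y] bond c/1=27/400: DF=(688/625 − 27/400·(0.991500))/(1+27/400) = 1937/2000 ≈ 0.968500
step 3 [3y] swap r/1=419/29181: DF=(1 − 419/29181·(0.991500+0.968500))/(1+419/29181) = 9581/10000 ≈ 0.958100
step 4 [4y] bond c/1=1/40: DF=(16393/16000 − 1/40·(0.991500+0.968500+0.958100))/(1+1/40) = 2321/2500 ≈ 0.928400
step 5 [5y] bond c/1=29/400: DF=(2539079/2000000 − 29/400·(0.991500+0.968500+0.958100+0.928400))/(1+29/400) = 9237/10000 ≈ 0.923700

1 1 1983/2000
2 2 1937/2000
3 3 9581/10000
4 4 2321/2500
5 5 9237/10000
DF(1y) is solved at step 1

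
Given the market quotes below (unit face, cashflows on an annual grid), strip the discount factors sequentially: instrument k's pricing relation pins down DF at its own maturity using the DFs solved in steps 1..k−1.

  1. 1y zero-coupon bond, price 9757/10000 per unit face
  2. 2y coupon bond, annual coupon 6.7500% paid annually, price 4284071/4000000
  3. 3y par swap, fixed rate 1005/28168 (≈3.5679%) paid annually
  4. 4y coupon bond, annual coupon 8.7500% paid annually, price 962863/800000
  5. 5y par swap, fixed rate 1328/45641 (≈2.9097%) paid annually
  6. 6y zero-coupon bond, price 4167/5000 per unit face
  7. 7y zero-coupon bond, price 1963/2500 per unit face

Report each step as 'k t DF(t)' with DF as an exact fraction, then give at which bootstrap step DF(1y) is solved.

1 1 9757/10000
2 2 1177/1250
3 3 1799/2000
4 4 8801/10000
5 5 542/625
6 6 4167/5000
7 7 1963/2500
DF(1y) is solved at step 1

step 1 [1y] zero: DF = P = 9757/10000 ≈ 0.975700
step 2 [2y] bond c/1=27/400: DF=(4284071/4000000 − 27/400·(0.975700))/(1+27/400) = 1177/1250 ≈ 0.941600
step 3 [3y] swap r/1=1005/28168: DF=(1 − 1005/28168·(0.975700+0.941600))/(1+1005/28168) = 1799/2000 ≈ 0.899500
step 4 [4y] bond c/1=7/80: DF=(962863/800000 − 7/80·(0.975700+0.941600+0.899500))/(1+7/80) = 8801/10000 ≈ 0.880100
step 5 [5y] swap r/1=1328/45641: DF=(1 − 1328/45641·(0.975700+0.941600+0.899500+0.880100))/(1+1328/45641) = 542/625 ≈ 0.867200
step 6 [6y] zero: DF = P = 4167/5000 ≈ 0.833400
step 7 [7y] zero: DF = P = 1963/2500 ≈ 0.785200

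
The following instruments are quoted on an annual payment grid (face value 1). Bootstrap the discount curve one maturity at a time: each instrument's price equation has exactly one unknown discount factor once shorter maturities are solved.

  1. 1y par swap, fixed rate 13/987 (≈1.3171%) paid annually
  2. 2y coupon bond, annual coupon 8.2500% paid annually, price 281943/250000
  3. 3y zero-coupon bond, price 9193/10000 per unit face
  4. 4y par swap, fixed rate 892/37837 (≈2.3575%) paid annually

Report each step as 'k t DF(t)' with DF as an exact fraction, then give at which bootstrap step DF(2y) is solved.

step 1 [1y] swap r/1=13/987: DF=(1 − 13/987·(0))/(1+13/987) = 987/1000 ≈ 0.987000
step 2 [2y] bond c/1=33/400: DF=(281943/250000 − 33/400·(0.987000))/(1+33/400) = 4833/5000 ≈ 0.966600
step 3 [3y] zero: DF = P = 9193/10000 ≈ 0.919300
step 4 [4y] swap r/1=892/37837: DF=(1 − 892/37837·(0.987000+0.966600+0.919300))/(1+892/37837) = 2277/2500 ≈ 0.910800

1 1 987/1000
2 2 4833/5000
3 3 9193/10000
4 4 2277/2500
DF(2y) is solved at step 2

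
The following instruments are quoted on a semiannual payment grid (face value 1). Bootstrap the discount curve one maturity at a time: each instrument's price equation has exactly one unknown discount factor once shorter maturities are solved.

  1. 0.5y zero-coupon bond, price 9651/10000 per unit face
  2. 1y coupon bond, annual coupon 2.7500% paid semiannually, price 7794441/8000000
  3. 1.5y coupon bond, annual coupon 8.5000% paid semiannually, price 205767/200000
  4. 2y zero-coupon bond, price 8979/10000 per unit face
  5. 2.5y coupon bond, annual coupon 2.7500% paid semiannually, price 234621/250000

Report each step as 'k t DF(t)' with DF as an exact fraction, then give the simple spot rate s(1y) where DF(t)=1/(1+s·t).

1 1/2 9651/10000
2 1 237/250
3 3/2 9089/10000
4 2 8979/10000
5 5/2 8753/10000
s(1y) = (1/(237/250) − 1)/(1) = 13/237 ≈ 5.4852%

step 1 [0.5y] zero: DF = P = 9651/10000 ≈ 0.965100
step 2 [1y] bond c/2=11/800: DF=(7794441/8000000 − 11/800·(0.965100))/(1+11/800) = 237/250 ≈ 0.948000
step 3 [1.5y] bond c/2=17/400: DF=(205767/200000 − 17/400·(0.965100+0.948000))/(1+17/400) = 9089/10000 ≈ 0.908900
step 4 [2y] zero: DF = P = 8979/10000 ≈ 0.897900
step 5 [2.5y] bond c/2=11/800: DF=(234621/250000 − 11/800·(0.965100+0.948000+0.908900+0.897900))/(1+11/800) = 8753/10000 ≈ 0.875300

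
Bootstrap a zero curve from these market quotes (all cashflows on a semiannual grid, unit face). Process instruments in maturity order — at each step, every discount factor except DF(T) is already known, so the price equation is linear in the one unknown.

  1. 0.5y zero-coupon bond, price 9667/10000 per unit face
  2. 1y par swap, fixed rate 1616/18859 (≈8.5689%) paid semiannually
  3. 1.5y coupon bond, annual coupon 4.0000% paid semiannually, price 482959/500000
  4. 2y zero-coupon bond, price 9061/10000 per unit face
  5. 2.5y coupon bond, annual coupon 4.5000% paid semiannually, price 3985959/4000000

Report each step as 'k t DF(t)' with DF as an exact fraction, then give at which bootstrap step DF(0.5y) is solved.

1 1/2 9667/10000
2 1 1149/1250
3 3/2 91/100
4 2 9061/10000
5 5/2 8931/10000
DF(0.5y) is solved at step 1

step 1 [0.5y] zero: DF = P = 9667/10000 ≈ 0.966700
step 2 [1y] swap r/2=808/18859: DF=(1 − 808/18859·(0.966700))/(1+808/18859) = 1149/1250 ≈ 0.919200
step 3 [1.5y] bond c/2=1/50: DF=(482959/500000 − 1/50·(0.966700+0.919200))/(1+1/50) = 91/100 ≈ 0.910000
step 4 [2y] zero: DF = P = 9061/10000 ≈ 0.906100
step 5 [2.5y] bond c/2=9/400: DF=(3985959/4000000 − 9/400·(0.966700+0.919200+0.910000+0.906100))/(1+9/400) = 8931/10000 ≈ 0.893100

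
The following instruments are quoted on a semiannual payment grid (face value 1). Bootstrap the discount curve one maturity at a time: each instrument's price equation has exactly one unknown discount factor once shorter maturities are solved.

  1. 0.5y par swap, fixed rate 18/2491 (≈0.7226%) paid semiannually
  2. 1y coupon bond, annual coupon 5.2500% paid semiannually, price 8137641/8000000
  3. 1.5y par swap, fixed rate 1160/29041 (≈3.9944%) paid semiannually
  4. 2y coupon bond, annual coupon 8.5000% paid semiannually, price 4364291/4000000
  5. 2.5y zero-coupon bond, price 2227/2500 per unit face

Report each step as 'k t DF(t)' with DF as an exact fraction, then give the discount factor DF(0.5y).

step 1 [0.5y] swap r/2=9/2491: DF=(1 − 9/2491·(0))/(1+9/2491) = 2491/2500 ≈ 0.996400
step 2 [1y] bond c/2=21/800: DF=(8137641/8000000 − 21/800·(0.996400))/(1+21/800) = 9657/10000 ≈ 0.965700
step 3 [1.5y] swap r/2=580/29041: DF=(1 − 580/29041·(0.996400+0.965700))/(1+580/29041) = 471/500 ≈ 0.942000
step 4 [2y] bond c/2=17/400: DF=(4364291/4000000 − 17/400·(0.996400+0.965700+0.942000))/(1+17/400) = 4641/5000 ≈ 0.928200
step 5 [2.5y] zero: DF = P = 2227/2500 ≈ 0.890800

1 1/2 2491/2500
2 1 9657/10000
3 3/2 471/500
4 2 4641/5000
5 5/2 2227/2500
DF(0.5y) = 2491/2500 ≈ 0.996400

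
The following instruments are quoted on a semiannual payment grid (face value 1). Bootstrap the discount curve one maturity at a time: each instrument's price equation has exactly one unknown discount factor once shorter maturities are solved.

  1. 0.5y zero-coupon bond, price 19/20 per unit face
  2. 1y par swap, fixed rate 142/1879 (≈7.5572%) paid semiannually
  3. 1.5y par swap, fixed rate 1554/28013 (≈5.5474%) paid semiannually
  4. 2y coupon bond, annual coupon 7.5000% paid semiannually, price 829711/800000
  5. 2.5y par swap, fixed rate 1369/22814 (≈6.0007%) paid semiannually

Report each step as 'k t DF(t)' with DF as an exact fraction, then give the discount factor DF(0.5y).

1 1/2 19/20
2 1 929/1000
3 3/2 9223/10000
4 2 1123/1250
5 5/2 8631/10000
DF(0.5y) = 19/20 ≈ 0.950000

step 1 [0.5y] zero: DF = P = 19/20 ≈ 0.950000
step 2 [1y] swap r/2=71/1879: DF=(1 − 71/1879·(0.950000))/(1+71/1879) = 929/1000 ≈ 0.929000
step 3 [1.5y] swap r/2=777/28013: DF=(1 − 777/28013·(0.950000+0.929000))/(1+777/28013) = 9223/10000 ≈ 0.922300
step 4 [2y] bond c/2=3/80: DF=(829711/800000 − 3/80·(0.950000+0.929000+0.922300))/(1+3/80) = 1123/1250 ≈ 0.898400
step 5 [2.5y] swap r/2=1369/45628: DF=(1 − 1369/45628·(0.950000+0.929000+0.922300+0.898400))/(1+1369/45628) = 8631/10000 ≈ 0.863100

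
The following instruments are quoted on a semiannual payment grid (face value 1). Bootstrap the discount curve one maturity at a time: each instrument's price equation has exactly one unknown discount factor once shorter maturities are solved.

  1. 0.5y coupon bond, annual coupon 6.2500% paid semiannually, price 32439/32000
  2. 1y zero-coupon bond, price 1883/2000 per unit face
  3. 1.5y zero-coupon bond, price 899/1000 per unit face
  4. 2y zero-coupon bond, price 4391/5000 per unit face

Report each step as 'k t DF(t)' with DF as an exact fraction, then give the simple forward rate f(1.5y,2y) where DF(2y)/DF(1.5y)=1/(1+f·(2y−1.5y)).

step 1 [0.5y] bond c/2=1/32: DF=(32439/32000 − 1/32·(0))/(1+1/32) = 983/1000 ≈ 0.983000
step 2 [1y] zero: DF = P = 1883/2000 ≈ 0.941500
step 3 [1.5y] zero: DF = P = 899/1000 ≈ 0.899000
step 4 [2y] zero: DF = P = 4391/5000 ≈ 0.878200

1 1/2 983/1000
2 1 1883/2000
3 3/2 899/1000
4 2 4391/5000
f(1.5y,2y) = ((899/1000)/(4391/5000) − 1)/(1/2) = 208/4391 ≈ 4.7370%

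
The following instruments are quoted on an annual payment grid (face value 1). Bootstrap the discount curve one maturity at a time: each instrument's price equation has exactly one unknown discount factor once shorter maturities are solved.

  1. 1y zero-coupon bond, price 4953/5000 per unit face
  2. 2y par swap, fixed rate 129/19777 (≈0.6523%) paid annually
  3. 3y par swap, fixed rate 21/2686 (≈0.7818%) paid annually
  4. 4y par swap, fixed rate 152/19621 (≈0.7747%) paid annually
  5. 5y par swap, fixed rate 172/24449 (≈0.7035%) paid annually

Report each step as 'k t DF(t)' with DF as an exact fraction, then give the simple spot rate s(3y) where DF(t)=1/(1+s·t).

1 1 4953/5000
2 2 9871/10000
3 3 9769/10000
4 4 606/625
5 5 1207/1250
s(3y) = (1/(9769/10000) − 1)/(3) = 77/9769 ≈ 0.7882%

step 1 [1y] zero: DF = P = 4953/5000 ≈ 0.990600
step 2 [2y] swap r/1=129/19777: DF=(1 − 129/19777·(0.990600))/(1+129/19777) = 9871/10000 ≈ 0.987100
step 3 [3y] swap r/1=21/2686: DF=(1 − 21/2686·(0.990600+0.987100))/(1+21/2686) = 9769/10000 ≈ 0.976900
step 4 [4y] swap r/1=152/19621: DF=(1 − 152/19621·(0.990600+0.987100+0.976900))/(1+152/19621) = 606/625 ≈ 0.969600
step 5 [5y] swap r/1=172/24449: DF=(1 − 172/24449·(0.990600+0.987100+0.976900+0.969600))/(1+172/24449) = 1207/1250 ≈ 0.965600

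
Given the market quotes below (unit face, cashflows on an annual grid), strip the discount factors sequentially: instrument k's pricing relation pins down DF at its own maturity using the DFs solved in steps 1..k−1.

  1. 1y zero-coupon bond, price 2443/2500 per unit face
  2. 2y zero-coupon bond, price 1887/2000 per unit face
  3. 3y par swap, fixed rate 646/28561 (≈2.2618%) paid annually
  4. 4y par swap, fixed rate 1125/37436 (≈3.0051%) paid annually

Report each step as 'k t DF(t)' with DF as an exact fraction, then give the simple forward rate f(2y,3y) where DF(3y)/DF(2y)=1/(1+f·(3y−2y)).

1 1 2443/2500
2 2 1887/2000
3 3 4677/5000
4 4 71/80
f(2y,3y) = ((1887/2000)/(4677/5000) − 1)/(1) = 27/3118 ≈ 0.8659%

step 1 [1y] zero: DF = P = 2443/2500 ≈ 0.977200
step 2 [2y] zero: DF = P = 1887/2000 ≈ 0.943500
step 3 [3y] swap r/1=646/28561: DF=(1 − 646/28561·(0.977200+0.943500))/(1+646/28561) = 4677/5000 ≈ 0.935400
step 4 [4y] swap r/1=1125/37436: DF=(1 − 1125/37436·(0.977200+0.943500+0.935400))/(1+1125/37436) = 71/80 ≈ 0.887500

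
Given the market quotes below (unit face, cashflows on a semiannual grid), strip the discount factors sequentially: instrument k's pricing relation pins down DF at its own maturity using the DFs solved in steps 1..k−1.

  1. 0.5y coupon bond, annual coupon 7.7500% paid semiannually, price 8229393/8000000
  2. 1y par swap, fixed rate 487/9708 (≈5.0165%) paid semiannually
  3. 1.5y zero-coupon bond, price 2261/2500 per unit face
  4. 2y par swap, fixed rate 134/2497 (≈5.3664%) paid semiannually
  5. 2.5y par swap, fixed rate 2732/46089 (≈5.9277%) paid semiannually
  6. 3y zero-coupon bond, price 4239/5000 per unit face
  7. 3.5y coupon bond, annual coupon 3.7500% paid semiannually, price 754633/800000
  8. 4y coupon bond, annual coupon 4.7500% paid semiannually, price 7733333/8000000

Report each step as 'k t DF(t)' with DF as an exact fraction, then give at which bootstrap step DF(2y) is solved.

step 1 [0.5y] bond c/2=31/800: DF=(8229393/8000000 − 31/800·(0))/(1+31/800) = 9903/10000 ≈ 0.990300
step 2 [1y] swap r/2=487/19416: DF=(1 − 487/19416·(0.990300))/(1+487/19416) = 9513/10000 ≈ 0.951300
step 3 [1.5y] zero: DF = P = 2261/2500 ≈ 0.904400
step 4 [2y] swap r/2=67/2497: DF=(1 − 67/2497·(0.990300+0.951300+0.904400))/(1+67/2497) = 1799/2000 ≈ 0.899500
step 5 [2.5y] swap r/2=1366/46089: DF=(1 − 1366/46089·(0.990300+0.951300+0.904400+0.899500))/(1+1366/46089) = 4317/5000 ≈ 0.863400
step 6 [3y] zero: DF = P = 4239/5000 ≈ 0.847800
step 7 [3.5y] bond c/2=3/160: DF=(754633/800000 − 3/160·(0.990300+0.951300+0.904400+0.899500+0.863400+0.847800))/(1+3/160) = 1651/2000 ≈ 0.825500
step 8 [4y] bond c/2=19/800: DF=(7733333/8000000 − 19/800·(0.990300+0.951300+0.904400+0.899500+0.863400+0.847800+0.825500))/(1+19/800) = 1597/2000 ≈ 0.798500

1 1/2 9903/10000
2 1 9513/10000
3 3/2 2261/2500
4 2 1799/2000
5 5/2 4317/5000
6 3 4239/5000
7 7/2 1651/2000
8 4 1597/2000
DF(2y) is solved at step 4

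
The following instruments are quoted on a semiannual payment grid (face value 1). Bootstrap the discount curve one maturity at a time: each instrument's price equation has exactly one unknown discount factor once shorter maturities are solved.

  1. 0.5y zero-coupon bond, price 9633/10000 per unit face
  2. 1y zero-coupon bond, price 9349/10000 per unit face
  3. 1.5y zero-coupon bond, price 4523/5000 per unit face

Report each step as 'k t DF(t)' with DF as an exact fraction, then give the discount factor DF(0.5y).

1 1/2 9633/10000
2 1 9349/10000
3 3/2 4523/5000
DF(0.5y) = 9633/10000 ≈ 0.963300

step 1 [0.5y] zero: DF = P = 9633/10000 ≈ 0.963300
step 2 [1y] zero: DF = P = 9349/10000 ≈ 0.934900
step 3 [1.5y] zero: DF = P = 4523/5000 ≈ 0.904600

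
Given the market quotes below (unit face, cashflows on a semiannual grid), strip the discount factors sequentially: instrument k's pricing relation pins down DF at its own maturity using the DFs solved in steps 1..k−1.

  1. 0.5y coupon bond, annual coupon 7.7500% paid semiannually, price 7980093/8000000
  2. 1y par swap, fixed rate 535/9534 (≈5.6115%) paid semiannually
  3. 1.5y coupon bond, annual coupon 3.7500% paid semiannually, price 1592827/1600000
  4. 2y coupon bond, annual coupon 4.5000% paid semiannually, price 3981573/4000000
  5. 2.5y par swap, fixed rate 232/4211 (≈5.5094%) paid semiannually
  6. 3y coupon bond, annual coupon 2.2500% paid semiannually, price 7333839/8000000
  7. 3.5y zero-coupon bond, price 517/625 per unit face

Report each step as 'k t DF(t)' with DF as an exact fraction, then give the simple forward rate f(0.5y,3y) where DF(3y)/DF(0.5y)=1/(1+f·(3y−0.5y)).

step 1 [0.5y] bond c/2=31/800: DF=(7980093/8000000 − 31/800·(0))/(1+31/800) = 9603/10000 ≈ 0.960300
step 2 [1y] swap r/2=535/19068: DF=(1 − 535/19068·(0.960300))/(1+535/19068) = 1893/2000 ≈ 0.946500
step 3 [1.5y] bond c/2=3/160: DF=(1592827/1600000 − 3/160·(0.960300+0.946500))/(1+3/160) = 9421/10000 ≈ 0.942100
step 4 [2y] bond c/2=9/400: DF=(3981573/4000000 − 9/400·(0.960300+0.946500+0.942100))/(1+9/400) = 2277/2500 ≈ 0.910800
step 5 [2.5y] swap r/2=116/4211: DF=(1 − 116/4211·(0.960300+0.946500+0.942100+0.910800))/(1+116/4211) = 2181/2500 ≈ 0.872400
step 6 [3y] bond c/2=9/800: DF=(7333839/8000000 − 9/800·(0.960300+0.946500+0.942100+0.910800+0.872400))/(1+9/800) = 171/200 ≈ 0.855000
step 7 [3.5y] zero: DF = P = 517/625 ≈ 0.827200

1 1/2 9603/10000
2 1 1893/2000
3 3/2 9421/10000
4 2 2277/2500
5 5/2 2181/2500
6 3 171/200
7 7/2 517/625
f(0.5y,3y) = ((9603/10000)/(171/200) − 1)/(5/2) = 117/2375 ≈ 4.9263%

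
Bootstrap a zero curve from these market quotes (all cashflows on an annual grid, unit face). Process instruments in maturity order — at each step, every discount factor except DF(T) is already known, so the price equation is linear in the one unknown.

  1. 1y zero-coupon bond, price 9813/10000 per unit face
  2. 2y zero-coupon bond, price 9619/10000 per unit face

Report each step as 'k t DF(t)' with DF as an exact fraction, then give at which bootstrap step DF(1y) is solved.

1 1 9813/10000
2 2 9619/10000
DF(1y) is solved at step 1

step 1 [1y] zero: DF = P = 9813/10000 ≈ 0.981300
step 2 [2y] zero: DF = P = 9619/10000 ≈ 0.961900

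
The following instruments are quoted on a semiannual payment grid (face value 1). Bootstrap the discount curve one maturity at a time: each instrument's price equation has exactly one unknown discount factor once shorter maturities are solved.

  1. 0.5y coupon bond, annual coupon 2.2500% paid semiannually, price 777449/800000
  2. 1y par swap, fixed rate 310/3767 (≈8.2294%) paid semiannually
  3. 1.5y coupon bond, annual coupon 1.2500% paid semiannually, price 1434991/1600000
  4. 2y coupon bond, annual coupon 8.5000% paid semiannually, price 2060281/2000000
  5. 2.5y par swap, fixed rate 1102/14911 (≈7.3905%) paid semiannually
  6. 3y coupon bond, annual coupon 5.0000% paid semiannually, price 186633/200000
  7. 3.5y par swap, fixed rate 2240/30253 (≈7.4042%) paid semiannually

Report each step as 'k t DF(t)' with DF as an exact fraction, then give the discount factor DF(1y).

step 1 [0.5y] bond c/2=9/800: DF=(777449/800000 − 9/800·(0))/(1+9/800) = 961/1000 ≈ 0.961000
step 2 [1y] swap r/2=155/3767: DF=(1 − 155/3767·(0.961000))/(1+155/3767) = 369/400 ≈ 0.922500
step 3 [1.5y] bond c/2=1/160: DF=(1434991/1600000 − 1/160·(0.961000+0.922500))/(1+1/160) = 2199/2500 ≈ 0.879600
step 4 [2y] bond c/2=17/400: DF=(2060281/2000000 − 17/400·(0.961000+0.922500+0.879600))/(1+17/400) = 1751/2000 ≈ 0.875500
step 5 [2.5y] swap r/2=551/14911: DF=(1 − 551/14911·(0.961000+0.922500+0.879600+0.875500))/(1+551/14911) = 8347/10000 ≈ 0.834700
step 6 [3y] bond c/2=1/40: DF=(186633/200000 − 1/40·(0.961000+0.922500+0.879600+0.875500+0.834700))/(1+1/40) = 8013/10000 ≈ 0.801300
step 7 [3.5y] swap r/2=1120/30253: DF=(1 − 1120/30253·(0.961000+0.922500+0.879600+0.875500+0.834700+0.801300))/(1+1120/30253) = 97/125 ≈ 0.776000

1 1/2 961/1000
2 1 369/400
3 3/2 2199/2500
4 2 1751/2000
5 5/2 8347/10000
6 3 8013/10000
7 7/2 97/125
DF(1y) = 369/400 ≈ 0.922500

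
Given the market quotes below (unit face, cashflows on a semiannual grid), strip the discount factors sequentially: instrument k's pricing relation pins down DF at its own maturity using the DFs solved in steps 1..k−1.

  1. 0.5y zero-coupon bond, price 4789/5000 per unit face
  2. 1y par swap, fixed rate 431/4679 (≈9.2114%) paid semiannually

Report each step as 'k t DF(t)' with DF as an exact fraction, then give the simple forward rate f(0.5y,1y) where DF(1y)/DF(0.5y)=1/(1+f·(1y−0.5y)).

step 1 [0.5y] zero: DF = P = 4789/5000 ≈ 0.957800
step 2 [1y] swap r/2=431/9358: DF=(1 − 431/9358·(0.957800))/(1+431/9358) = 4569/5000 ≈ 0.913800

1 1/2 4789/5000
2 1 4569/5000
f(0.5y,1y) = ((4789/5000)/(4569/5000) − 1)/(1/2) = 440/4569 ≈ 9.6301%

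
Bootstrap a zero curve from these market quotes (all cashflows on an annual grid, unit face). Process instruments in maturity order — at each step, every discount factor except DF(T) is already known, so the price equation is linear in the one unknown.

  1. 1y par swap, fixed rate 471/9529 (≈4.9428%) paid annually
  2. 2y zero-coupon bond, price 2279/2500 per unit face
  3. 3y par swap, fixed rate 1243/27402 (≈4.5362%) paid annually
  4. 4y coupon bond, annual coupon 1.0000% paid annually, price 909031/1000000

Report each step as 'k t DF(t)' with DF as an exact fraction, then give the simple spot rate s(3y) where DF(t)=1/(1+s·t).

1 1 9529/10000
2 2 2279/2500
3 3 8757/10000
4 4 8729/10000
s(3y) = (1/(8757/10000) − 1)/(3) = 1243/26271 ≈ 4.7315%

step 1 [1y] swap r/1=471/9529: DF=(1 − 471/9529·(0))/(1+471/9529) = 9529/10000 ≈ 0.952900
step 2 [2y] zero: DF = P = 2279/2500 ≈ 0.911600
step 3 [3y] swap r/1=1243/27402: DF=(1 − 1243/27402·(0.952900+0.911600))/(1+1243/27402) = 8757/10000 ≈ 0.875700
step 4 [4y] bond c/1=1/100: DF=(909031/1000000 − 1/100·(0.952900+0.911600+0.875700))/(1+1/100) = 8729/10000 ≈ 0.872900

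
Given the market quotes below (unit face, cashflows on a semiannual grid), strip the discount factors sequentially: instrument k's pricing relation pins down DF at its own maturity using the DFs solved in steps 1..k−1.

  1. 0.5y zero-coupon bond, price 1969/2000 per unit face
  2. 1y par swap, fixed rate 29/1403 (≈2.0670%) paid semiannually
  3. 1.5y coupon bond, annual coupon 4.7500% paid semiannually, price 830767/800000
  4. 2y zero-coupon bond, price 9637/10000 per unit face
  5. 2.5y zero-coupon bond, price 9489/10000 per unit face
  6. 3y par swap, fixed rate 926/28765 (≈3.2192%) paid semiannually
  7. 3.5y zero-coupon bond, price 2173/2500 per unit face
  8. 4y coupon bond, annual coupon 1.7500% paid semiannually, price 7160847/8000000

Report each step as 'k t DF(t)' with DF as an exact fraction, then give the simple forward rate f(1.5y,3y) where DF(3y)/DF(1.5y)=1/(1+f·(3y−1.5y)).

1 1/2 1969/2000
2 1 9797/10000
3 3/2 1211/1250
4 2 9637/10000
5 5/2 9489/10000
6 3 4537/5000
7 7/2 2173/2500
8 4 8299/10000
f(1.5y,3y) = ((1211/1250)/(4537/5000) − 1)/(3/2) = 614/13611 ≈ 4.5111%

step 1 [0.5y] zero: DF = P = 1969/2000 ≈ 0.984500
step 2 [1y] swap r/2=29/2806: DF=(1 − 29/2806·(0.984500))/(1+29/2806) = 9797/10000 ≈ 0.979700
step 3 [1.5y] bond c/2=19/800: DF=(830767/800000 − 19/800·(0.984500+0.979700))/(1+19/800) = 1211/1250 ≈ 0.968800
step 4 [2y] zero: DF = P = 9637/10000 ≈ 0.963700
step 5 [2.5y] zero: DF = P = 9489/10000 ≈ 0.948900
step 6 [3y] swap r/2=463/28765: DF=(1 − 463/28765·(0.984500+0.979700+0.968800+0.963700+0.948900))/(1+463/28765) = 4537/5000 ≈ 0.907400
step 7 [3.5y] zero: DF = P = 2173/2500 ≈ 0.869200
step 8 [4y] bond c/2=7/800: DF=(7160847/8000000 − 7/800·(0.984500+0.979700+0.968800+0.963700+0.948900+0.907400+0.869200))/(1+7/800) = 8299/10000 ≈ 0.829900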